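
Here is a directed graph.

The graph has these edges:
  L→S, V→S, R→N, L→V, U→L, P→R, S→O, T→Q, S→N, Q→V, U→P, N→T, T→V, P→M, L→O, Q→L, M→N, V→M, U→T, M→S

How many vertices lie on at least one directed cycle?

7

A vertex is on a directed cycle iff it belongs to a strongly connected component of size ≥ 2 (or has a self-loop).
The vertices on cycles are {L, M, N, Q, S, T, V} — 7 in total.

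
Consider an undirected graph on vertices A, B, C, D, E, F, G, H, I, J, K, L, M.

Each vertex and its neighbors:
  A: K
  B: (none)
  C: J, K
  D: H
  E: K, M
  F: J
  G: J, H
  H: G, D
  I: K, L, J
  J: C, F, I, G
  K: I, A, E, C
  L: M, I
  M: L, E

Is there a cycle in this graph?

Yes

DFS, tracking each vertex's parent; an edge to a visited non-parent vertex closes a cycle.
Start from E:
visit E (parent –)
  visit K (parent E)
    visit I (parent K)
      I–K: parent, skip
      visit L (parent I)
        visit M (parent L)
          M–L: parent, skip
          M–E: E visited and ≠ parent → cycle
Cycle: E – K – I – L – M – E.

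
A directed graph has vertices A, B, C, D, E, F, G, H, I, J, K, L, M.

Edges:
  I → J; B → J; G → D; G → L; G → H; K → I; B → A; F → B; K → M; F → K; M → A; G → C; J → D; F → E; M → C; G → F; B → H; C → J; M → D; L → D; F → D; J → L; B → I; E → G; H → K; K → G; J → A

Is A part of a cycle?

No

A lies on a cycle iff there is a path from A back to itself.
Exploring from A, it never reaches itself; equivalently, its strongly connected component is a singleton.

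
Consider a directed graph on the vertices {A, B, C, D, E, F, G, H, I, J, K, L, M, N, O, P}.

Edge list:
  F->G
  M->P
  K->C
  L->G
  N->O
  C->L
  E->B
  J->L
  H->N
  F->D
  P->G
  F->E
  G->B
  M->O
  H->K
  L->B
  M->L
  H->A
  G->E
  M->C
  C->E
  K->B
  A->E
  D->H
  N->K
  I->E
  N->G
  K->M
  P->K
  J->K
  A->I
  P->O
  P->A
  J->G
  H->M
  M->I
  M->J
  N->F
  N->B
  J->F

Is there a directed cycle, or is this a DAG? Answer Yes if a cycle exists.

Yes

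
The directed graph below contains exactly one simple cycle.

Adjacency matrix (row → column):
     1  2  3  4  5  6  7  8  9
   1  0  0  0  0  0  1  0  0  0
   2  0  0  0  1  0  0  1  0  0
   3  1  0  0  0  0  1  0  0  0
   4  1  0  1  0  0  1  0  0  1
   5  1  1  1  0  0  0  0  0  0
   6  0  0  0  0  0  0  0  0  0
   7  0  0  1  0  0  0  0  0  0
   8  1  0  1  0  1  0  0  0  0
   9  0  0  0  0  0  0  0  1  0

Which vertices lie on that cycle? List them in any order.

2, 4, 5, 8, 9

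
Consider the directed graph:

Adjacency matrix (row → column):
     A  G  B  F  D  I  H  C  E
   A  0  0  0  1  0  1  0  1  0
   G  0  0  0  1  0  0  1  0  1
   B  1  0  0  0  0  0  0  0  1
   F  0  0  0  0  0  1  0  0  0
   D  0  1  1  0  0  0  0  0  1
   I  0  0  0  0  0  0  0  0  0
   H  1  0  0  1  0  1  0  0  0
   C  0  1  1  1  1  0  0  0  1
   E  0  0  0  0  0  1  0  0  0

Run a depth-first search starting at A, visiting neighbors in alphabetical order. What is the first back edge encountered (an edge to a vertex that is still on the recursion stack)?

DFS from A (visiting neighbors in alphabetical order); mark gray on enter, black on exit:
A gray
  C gray
    B gray
      B→A: A is gray → back edge
First back edge: B → A.

B->A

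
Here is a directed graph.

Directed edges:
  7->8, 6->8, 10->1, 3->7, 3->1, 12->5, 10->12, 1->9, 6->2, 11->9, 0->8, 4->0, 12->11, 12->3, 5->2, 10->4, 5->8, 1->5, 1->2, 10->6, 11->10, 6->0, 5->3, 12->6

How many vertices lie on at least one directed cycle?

A vertex is on a directed cycle iff it belongs to a strongly connected component of size ≥ 2 (or has a self-loop).
The vertices on cycles are {1, 3, 5, 10, 11, 12} — 6 in total.

6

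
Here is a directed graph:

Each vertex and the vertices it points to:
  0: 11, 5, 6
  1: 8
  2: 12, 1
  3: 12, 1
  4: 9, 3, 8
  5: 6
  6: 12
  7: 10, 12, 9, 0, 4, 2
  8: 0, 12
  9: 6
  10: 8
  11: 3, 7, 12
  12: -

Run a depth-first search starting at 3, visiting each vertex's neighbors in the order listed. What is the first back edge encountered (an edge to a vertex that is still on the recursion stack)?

11->3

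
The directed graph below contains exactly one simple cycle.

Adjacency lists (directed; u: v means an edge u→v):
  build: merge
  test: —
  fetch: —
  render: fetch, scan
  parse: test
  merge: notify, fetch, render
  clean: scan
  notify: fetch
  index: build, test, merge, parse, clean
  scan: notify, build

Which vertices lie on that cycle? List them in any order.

DFS with gray/black marking from build:
build gray
  merge gray
    notify gray
      fetch gray
      fetch black
    notify black
    merge→fetch: fetch black — skip
    render gray
      render→fetch: fetch black — skip
      scan gray
        scan→notify: notify black — skip
        scan→build: build is gray → back edge
Back edge closes the cycle build → merge → render → scan → build; its vertices are {scan, build, merge, render}.

scan, build, merge, render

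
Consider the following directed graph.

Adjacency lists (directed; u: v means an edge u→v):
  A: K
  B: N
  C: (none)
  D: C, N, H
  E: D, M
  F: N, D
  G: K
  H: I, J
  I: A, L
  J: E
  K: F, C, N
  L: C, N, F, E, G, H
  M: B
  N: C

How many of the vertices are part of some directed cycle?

10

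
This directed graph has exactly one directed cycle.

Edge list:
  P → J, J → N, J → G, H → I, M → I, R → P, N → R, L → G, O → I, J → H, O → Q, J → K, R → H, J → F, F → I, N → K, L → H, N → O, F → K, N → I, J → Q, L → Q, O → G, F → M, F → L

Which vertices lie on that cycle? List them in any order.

DFS with gray/black marking from J:
J gray
  F gray
    M gray
      I gray
      I black
    M black
    F→I: I black — skip
    L gray
      H gray
        H→I: I black — skip
      H black
      G gray
      G black
      Q gray
      Q black
    L black
    K gray
    K black
  F black
  N gray
    N→I: I black — skip
    O gray
      O→Q: Q black — skip
      O→I: I black — skip
      O→G: G black — skip
    O black
    R gray
      P gray
        P→J: J is gray → back edge
Back edge closes the cycle J → N → R → P → J; its vertices are {J, N, P, R}.

J, N, P, R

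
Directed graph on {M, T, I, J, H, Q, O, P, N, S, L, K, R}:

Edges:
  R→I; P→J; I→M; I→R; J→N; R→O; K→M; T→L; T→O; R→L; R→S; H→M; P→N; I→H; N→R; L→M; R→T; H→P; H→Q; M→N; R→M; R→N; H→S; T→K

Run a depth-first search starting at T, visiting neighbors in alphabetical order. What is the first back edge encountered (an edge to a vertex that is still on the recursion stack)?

H->M

DFS from T (visiting neighbors in alphabetical order); mark gray on enter, black on exit:
T gray
  K gray
    M gray
      N gray
        R gray
          I gray
            H gray
              H→M: M is gray → back edge
First back edge: H → M.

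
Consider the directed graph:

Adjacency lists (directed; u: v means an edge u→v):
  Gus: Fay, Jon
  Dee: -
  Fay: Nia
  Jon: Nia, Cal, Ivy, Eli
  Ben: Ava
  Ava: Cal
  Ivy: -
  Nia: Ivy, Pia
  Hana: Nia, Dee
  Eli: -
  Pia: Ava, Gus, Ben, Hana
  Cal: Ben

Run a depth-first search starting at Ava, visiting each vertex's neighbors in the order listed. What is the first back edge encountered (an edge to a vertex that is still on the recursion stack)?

Ben->Ava

DFS from Ava (visiting each vertex's neighbors in the order listed); mark gray on enter, black on exit:
Ava gray
  Cal gray
    Ben gray
      Ben→Ava: Ava is gray → back edge
First back edge: Ben → Ava.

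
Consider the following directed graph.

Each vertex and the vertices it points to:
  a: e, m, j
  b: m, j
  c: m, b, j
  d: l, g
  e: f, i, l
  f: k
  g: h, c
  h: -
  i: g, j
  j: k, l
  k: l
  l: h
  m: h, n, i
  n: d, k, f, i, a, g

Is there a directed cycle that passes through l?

l lies on a cycle iff there is a path from l back to itself.
Exploring from l, it never reaches itself; equivalently, its strongly connected component is a singleton.

No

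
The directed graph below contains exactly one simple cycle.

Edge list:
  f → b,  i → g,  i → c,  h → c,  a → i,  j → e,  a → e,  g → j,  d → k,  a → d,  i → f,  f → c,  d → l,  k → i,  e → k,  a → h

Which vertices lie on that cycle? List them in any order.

e, g, i, j, k

DFS with gray/black marking from i:
i gray
  g gray
    j gray
      e gray
        k gray
          k→i: i is gray → back edge
Back edge closes the cycle i → g → j → e → k → i; its vertices are {e, g, i, j, k}.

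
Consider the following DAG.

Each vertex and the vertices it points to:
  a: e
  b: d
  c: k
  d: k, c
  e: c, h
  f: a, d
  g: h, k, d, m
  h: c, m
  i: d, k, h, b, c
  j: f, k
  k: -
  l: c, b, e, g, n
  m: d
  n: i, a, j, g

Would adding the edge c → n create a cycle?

Yes

Adding c→n creates a cycle iff n can already reach c.
Path from n: n → i → c.
So n → … → c → n is a cycle.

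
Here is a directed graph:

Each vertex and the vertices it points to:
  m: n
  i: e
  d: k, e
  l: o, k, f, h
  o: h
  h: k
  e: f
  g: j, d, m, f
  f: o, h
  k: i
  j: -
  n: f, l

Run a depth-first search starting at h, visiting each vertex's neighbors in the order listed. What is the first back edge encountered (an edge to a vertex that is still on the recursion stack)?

DFS from h (visiting each vertex's neighbors in the order listed); mark gray on enter, black on exit:
h gray
  k gray
    i gray
      e gray
        f gray
          o gray
            o→h: h is gray → back edge
First back edge: o → h.

o→h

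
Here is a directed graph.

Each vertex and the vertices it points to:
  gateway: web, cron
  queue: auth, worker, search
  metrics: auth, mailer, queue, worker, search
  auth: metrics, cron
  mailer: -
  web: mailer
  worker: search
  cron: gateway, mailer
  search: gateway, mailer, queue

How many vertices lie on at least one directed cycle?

7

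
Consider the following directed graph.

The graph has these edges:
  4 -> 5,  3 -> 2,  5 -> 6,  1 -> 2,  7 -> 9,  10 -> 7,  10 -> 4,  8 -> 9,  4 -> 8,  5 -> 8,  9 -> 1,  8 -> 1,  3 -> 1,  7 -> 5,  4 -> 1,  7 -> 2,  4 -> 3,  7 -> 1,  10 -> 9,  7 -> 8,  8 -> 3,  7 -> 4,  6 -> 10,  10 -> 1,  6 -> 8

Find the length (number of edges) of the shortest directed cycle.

For each vertex v, BFS finds the shortest path from v back to v.
The shortest such closed walk is 7 → 5 → 6 → 10 → 7, length 4.

4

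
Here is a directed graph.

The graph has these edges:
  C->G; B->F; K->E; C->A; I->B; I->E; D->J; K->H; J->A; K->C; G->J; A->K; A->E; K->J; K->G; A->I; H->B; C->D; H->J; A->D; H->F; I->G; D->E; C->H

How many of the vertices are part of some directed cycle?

8

A vertex is on a directed cycle iff it belongs to a strongly connected component of size ≥ 2 (or has a self-loop).
The vertices on cycles are {A, C, D, G, H, I, J, K} — 8 in total.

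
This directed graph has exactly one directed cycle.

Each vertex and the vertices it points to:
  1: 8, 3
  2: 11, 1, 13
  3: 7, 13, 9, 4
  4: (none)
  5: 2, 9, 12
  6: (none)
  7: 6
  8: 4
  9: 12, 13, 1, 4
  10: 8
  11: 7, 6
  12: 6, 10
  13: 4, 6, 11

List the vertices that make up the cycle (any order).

DFS with gray/black marking from 9:
9 gray
  12 gray
    6 gray
    6 black
    10 gray
      8 gray
        4 gray
        4 black
      8 black
    10 black
  12 black
  13 gray
    13→4: 4 black — skip
    13→6: 6 black — skip
    11 gray
      7 gray
        7→6: 6 black — skip
      7 black
      11→6: 6 black — skip
    11 black
  13 black
  1 gray
    1→8: 8 black — skip
    3 gray
      3→7: 7 black — skip
      3→13: 13 black — skip
      3→9: 9 is gray → back edge
Back edge closes the cycle 9 → 1 → 3 → 9; its vertices are {1, 3, 9}.

1, 3, 9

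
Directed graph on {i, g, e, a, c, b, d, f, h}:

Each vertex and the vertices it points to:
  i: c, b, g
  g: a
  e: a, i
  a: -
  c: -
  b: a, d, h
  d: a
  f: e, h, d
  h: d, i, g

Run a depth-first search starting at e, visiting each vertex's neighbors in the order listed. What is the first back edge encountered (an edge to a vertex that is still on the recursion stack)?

h->i

DFS from e (visiting each vertex's neighbors in the order listed); mark gray on enter, black on exit:
e gray
  a gray
  a black
  i gray
    c gray
    c black
    b gray
      b→a: a black — skip
      d gray
        d→a: a black — skip
      d black
      h gray
        h→d: d black — skip
        h→i: i is gray → back edge
First back edge: h → i.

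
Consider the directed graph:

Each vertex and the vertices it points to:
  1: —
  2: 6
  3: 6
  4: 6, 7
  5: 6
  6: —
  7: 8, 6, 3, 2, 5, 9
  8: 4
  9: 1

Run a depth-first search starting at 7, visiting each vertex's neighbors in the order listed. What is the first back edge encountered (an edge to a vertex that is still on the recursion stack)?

4->7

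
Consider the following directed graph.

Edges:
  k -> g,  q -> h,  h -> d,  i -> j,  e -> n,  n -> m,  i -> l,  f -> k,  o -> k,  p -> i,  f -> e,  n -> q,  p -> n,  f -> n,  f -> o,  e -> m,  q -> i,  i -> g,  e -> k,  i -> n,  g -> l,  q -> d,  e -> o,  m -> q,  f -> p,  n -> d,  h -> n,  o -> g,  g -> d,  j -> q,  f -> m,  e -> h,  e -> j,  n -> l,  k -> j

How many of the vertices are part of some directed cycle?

A vertex is on a directed cycle iff it belongs to a strongly connected component of size ≥ 2 (or has a self-loop).
The vertices on cycles are {h, i, j, m, n, q} — 6 in total.

6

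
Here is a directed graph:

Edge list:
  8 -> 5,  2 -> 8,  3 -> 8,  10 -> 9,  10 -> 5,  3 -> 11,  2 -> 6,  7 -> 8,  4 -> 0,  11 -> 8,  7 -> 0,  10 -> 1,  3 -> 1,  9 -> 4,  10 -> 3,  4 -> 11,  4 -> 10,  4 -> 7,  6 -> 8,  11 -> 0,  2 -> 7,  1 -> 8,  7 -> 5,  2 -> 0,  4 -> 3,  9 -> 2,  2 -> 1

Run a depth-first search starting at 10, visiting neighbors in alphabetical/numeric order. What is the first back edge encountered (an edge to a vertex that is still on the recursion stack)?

4->10

DFS from 10 (visiting neighbors in alphabetical/numeric order); mark gray on enter, black on exit:
10 gray
  1 gray
    8 gray
      5 gray
      5 black
    8 black
  1 black
  3 gray
    3→1: 1 black — skip
    3→8: 8 black — skip
    11 gray
      0 gray
      0 black
      11→8: 8 black — skip
    11 black
  3 black
  10→5: 5 black — skip
  9 gray
    2 gray
      2→0: 0 black — skip
      2→1: 1 black — skip
      6 gray
        6→8: 8 black — skip
      6 black
      7 gray
        7→0: 0 black — skip
        7→5: 5 black — skip
        7→8: 8 black — skip
      7 black
      2→8: 8 black — skip
    2 black
    4 gray
      4→0: 0 black — skip
      4→3: 3 black — skip
      4→7: 7 black — skip
      4→10: 10 is gray → back edge
First back edge: 4 → 10.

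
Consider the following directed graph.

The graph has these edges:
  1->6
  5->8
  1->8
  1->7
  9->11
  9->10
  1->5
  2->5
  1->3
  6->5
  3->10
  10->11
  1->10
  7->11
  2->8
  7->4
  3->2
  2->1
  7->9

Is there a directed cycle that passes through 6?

No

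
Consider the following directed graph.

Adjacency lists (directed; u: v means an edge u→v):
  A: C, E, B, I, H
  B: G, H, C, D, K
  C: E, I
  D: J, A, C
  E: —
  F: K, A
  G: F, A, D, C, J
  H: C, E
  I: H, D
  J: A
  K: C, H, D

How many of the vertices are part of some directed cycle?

10

A vertex is on a directed cycle iff it belongs to a strongly connected component of size ≥ 2 (or has a self-loop).
The vertices on cycles are {A, B, C, D, F, G, H, I, J, K} — 10 in total.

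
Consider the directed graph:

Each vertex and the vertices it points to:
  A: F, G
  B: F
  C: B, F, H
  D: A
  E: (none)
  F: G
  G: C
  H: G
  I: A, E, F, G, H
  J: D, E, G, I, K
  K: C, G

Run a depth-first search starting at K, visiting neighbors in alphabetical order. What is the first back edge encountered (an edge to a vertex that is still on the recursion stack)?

G→C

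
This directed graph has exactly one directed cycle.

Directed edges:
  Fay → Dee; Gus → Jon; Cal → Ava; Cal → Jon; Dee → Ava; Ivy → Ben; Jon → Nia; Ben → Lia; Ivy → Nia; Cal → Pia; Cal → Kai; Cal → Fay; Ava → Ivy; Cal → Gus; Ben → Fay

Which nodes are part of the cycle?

Ava, Ben, Dee, Fay, Ivy

DFS with gray/black marking from Ava:
Ava gray
  Ivy gray
    Ben gray
      Fay gray
        Dee gray
          Dee→Ava: Ava is gray → back edge
Back edge closes the cycle Ava → Ivy → Ben → Fay → Dee → Ava; its vertices are {Ava, Ben, Dee, Fay, Ivy}.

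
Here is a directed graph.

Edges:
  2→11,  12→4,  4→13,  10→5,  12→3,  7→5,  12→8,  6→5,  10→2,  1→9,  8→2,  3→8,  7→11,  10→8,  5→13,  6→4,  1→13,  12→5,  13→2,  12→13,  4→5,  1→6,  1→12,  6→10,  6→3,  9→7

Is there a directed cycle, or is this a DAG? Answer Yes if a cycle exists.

No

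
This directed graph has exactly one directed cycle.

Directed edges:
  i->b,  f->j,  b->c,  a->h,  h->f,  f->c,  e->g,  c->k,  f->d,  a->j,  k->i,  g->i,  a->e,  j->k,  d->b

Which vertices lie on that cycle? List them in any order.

b, c, i, k

DFS with gray/black marking from c:
c gray
  k gray
    i gray
      b gray
        b→c: c is gray → back edge
Back edge closes the cycle c → k → i → b → c; its vertices are {b, c, i, k}.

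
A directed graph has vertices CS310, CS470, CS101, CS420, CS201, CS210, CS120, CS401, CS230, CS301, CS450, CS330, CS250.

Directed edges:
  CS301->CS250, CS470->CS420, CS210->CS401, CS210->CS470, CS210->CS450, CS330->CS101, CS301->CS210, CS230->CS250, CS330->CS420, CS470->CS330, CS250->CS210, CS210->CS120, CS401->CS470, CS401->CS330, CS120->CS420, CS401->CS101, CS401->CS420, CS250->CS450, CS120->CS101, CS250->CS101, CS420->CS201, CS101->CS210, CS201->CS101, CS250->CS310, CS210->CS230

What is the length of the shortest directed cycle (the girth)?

3

For each vertex v, BFS finds the shortest path from v back to v.
The shortest such closed walk is CS250 → CS210 → CS230 → CS250, length 3.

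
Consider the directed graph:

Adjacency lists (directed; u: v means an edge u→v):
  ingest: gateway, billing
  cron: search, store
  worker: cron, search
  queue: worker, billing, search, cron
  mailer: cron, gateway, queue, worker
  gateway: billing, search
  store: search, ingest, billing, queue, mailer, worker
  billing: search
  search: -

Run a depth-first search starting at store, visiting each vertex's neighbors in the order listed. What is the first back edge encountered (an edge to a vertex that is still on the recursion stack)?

cron→store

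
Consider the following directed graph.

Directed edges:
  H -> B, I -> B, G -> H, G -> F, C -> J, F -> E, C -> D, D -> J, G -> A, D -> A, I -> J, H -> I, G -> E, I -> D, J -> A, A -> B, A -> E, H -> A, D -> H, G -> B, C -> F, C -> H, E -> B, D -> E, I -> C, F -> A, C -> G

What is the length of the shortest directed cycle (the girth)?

3

For each vertex v, BFS finds the shortest path from v back to v.
The shortest such closed walk is H → I → C → H, length 3.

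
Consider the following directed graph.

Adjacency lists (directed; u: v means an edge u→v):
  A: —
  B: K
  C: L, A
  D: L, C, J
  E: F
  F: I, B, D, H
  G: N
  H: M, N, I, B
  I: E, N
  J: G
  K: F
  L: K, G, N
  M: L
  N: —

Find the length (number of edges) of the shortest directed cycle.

For each vertex v, BFS finds the shortest path from v back to v.
The shortest such closed walk is F → B → K → F, length 3.

3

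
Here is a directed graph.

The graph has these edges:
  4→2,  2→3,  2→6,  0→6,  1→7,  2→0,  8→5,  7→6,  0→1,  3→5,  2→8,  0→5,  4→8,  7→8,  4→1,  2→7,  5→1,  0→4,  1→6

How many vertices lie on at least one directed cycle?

A vertex is on a directed cycle iff it belongs to a strongly connected component of size ≥ 2 (or has a self-loop).
The vertices on cycles are {0, 1, 2, 4, 5, 7, 8} — 7 in total.

7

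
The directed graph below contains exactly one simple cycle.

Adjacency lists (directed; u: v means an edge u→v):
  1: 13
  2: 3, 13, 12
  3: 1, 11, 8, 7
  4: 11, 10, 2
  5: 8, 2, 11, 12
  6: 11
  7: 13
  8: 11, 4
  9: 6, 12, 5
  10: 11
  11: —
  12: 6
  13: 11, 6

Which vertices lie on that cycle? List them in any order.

DFS with gray/black marking from 2:
2 gray
  3 gray
    1 gray
      13 gray
        11 gray
        11 black
        6 gray
          6→11: 11 black — skip
        6 black
      13 black
    1 black
    3→11: 11 black — skip
    8 gray
      8→11: 11 black — skip
      4 gray
        4→11: 11 black — skip
        10 gray
          10→11: 11 black — skip
        10 black
        4→2: 2 is gray → back edge
Back edge closes the cycle 2 → 3 → 8 → 4 → 2; its vertices are {2, 3, 4, 8}.

2, 3, 4, 8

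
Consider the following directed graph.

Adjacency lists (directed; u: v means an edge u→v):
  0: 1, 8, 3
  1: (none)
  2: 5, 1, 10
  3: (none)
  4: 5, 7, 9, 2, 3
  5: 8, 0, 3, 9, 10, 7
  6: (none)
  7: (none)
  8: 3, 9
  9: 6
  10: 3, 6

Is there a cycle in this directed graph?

No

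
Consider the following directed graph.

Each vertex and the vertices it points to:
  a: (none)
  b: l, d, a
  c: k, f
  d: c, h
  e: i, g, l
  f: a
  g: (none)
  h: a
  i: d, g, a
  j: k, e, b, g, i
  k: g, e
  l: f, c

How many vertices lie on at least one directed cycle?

A vertex is on a directed cycle iff it belongs to a strongly connected component of size ≥ 2 (or has a self-loop).
The vertices on cycles are {c, d, e, i, k, l} — 6 in total.

6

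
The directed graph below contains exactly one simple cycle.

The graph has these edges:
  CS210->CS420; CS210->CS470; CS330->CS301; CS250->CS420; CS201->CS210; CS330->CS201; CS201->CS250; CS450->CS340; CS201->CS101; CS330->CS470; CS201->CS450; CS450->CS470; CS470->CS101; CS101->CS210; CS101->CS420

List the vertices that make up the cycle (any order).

CS101, CS210, CS470

DFS with gray/black marking from CS210:
CS210 gray
  CS470 gray
    CS101 gray
      CS420 gray
      CS420 black
      CS101→CS210: CS210 is gray → back edge
Back edge closes the cycle CS210 → CS470 → CS101 → CS210; its vertices are {CS101, CS210, CS470}.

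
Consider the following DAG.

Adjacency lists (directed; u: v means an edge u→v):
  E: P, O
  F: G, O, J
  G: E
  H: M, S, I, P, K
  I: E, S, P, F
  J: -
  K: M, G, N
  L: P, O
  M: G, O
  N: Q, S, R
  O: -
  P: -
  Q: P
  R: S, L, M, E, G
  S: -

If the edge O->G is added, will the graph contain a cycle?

Yes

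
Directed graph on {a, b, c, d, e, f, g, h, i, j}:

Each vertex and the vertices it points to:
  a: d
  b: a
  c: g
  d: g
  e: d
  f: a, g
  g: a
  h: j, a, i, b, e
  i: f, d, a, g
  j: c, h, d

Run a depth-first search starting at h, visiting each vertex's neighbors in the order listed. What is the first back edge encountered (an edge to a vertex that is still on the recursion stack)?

d→g

DFS from h (visiting each vertex's neighbors in the order listed); mark gray on enter, black on exit:
h gray
  j gray
    c gray
      g gray
        a gray
          d gray
            d→g: g is gray → back edge
First back edge: d → g.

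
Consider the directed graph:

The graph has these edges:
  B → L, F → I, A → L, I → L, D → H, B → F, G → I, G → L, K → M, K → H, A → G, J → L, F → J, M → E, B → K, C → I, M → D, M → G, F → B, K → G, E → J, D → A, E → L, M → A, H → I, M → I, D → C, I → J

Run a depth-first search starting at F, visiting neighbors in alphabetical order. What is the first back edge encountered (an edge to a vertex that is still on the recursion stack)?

DFS from F (visiting neighbors in alphabetical order); mark gray on enter, black on exit:
F gray
  B gray
    B→F: F is gray → back edge
First back edge: B → F.

B→F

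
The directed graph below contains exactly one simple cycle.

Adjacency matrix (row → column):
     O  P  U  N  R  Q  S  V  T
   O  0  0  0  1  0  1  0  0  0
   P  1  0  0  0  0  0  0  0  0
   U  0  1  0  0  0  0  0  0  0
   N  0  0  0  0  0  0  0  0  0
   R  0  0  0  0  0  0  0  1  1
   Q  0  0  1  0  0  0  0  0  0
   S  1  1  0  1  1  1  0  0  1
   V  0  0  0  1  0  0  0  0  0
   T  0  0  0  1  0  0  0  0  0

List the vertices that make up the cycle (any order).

DFS with gray/black marking from Q:
Q gray
  U gray
    P gray
      O gray
        O→Q: Q is gray → back edge
Back edge closes the cycle Q → U → P → O → Q; its vertices are {O, P, Q, U}.

O, P, Q, U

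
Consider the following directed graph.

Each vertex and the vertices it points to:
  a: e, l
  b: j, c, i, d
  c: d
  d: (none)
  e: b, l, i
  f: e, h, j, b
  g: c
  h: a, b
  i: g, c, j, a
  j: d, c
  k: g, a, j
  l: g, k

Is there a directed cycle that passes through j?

j lies on a cycle iff there is a path from j back to itself.
Exploring from j, it never reaches itself; equivalently, its strongly connected component is a singleton.

No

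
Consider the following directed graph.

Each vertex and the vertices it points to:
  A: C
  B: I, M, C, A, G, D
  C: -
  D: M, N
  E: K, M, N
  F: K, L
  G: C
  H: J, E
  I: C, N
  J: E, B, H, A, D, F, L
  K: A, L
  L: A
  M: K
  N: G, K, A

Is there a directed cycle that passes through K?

No

K lies on a cycle iff there is a path from K back to itself.
Exploring from K, it never reaches itself; equivalently, its strongly connected component is a singleton.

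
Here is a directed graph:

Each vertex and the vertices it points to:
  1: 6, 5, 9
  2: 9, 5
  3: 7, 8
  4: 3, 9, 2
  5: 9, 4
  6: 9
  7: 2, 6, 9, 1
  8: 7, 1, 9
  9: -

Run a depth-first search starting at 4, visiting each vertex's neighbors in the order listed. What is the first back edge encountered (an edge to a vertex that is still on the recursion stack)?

5→4

DFS from 4 (visiting each vertex's neighbors in the order listed); mark gray on enter, black on exit:
4 gray
  3 gray
    7 gray
      2 gray
        9 gray
        9 black
        5 gray
          5→9: 9 black — skip
          5→4: 4 is gray → back edge
First back edge: 5 → 4.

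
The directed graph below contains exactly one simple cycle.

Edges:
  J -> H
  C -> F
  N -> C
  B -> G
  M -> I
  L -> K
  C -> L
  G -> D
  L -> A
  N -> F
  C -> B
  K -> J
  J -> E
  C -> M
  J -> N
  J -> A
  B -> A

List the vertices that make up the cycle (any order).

C, J, K, L, N

DFS with gray/black marking from C:
C gray
  M gray
    I gray
    I black
  M black
  F gray
  F black
  B gray
    G gray
      D gray
      D black
    G black
    A gray
    A black
  B black
  L gray
    K gray
      J gray
        H gray
        H black
        N gray
          N→C: C is gray → back edge
Back edge closes the cycle C → L → K → J → N → C; its vertices are {C, J, K, L, N}.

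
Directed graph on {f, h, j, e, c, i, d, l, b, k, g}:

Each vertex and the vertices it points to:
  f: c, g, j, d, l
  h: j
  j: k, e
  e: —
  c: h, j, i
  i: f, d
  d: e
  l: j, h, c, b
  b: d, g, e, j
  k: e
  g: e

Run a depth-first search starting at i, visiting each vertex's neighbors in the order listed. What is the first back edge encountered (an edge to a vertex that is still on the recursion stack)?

DFS from i (visiting each vertex's neighbors in the order listed); mark gray on enter, black on exit:
i gray
  f gray
    c gray
      h gray
        j gray
          k gray
            e gray
            e black
          k black
          j→e: e black — skip
        j black
      h black
      c→j: j black — skip
      c→i: i is gray → back edge
First back edge: c → i.

c→i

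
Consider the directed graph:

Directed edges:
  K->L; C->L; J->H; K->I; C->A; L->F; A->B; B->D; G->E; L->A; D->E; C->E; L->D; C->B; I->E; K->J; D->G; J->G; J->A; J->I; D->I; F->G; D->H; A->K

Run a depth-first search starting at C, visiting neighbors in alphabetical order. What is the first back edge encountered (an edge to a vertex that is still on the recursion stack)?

DFS from C (visiting neighbors in alphabetical order); mark gray on enter, black on exit:
C gray
  A gray
    B gray
      D gray
        E gray
        E black
        G gray
          G→E: E black — skip
        G black
        H gray
        H black
        I gray
          I→E: E black — skip
        I black
      D black
    B black
    K gray
      K→I: I black — skip
      J gray
        J→A: A is gray → back edge
First back edge: J → A.

J->A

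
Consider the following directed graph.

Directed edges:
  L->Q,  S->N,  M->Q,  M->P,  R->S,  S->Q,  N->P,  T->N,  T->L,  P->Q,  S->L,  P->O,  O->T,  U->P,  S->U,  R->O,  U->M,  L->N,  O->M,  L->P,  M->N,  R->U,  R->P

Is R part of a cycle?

R lies on a cycle iff there is a path from R back to itself.
Exploring from R, it never reaches itself; equivalently, its strongly connected component is a singleton.

No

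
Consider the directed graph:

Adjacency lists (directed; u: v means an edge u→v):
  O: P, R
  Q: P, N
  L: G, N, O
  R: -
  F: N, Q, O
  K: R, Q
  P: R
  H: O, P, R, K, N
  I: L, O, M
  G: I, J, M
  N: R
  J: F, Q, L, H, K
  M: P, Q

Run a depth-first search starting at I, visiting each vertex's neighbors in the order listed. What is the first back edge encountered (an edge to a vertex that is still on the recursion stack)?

G→I

DFS from I (visiting each vertex's neighbors in the order listed); mark gray on enter, black on exit:
I gray
  L gray
    G gray
      G→I: I is gray → back edge
First back edge: G → I.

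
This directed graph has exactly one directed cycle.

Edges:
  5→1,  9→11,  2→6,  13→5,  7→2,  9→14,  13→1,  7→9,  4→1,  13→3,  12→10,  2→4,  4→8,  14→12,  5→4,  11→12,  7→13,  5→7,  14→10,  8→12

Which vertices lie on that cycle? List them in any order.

DFS with gray/black marking from 5:
5 gray
  4 gray
    8 gray
      12 gray
        10 gray
        10 black
      12 black
    8 black
    1 gray
    1 black
  4 black
  5→1: 1 black — skip
  7 gray
    2 gray
      2→4: 4 black — skip
      6 gray
      6 black
    2 black
    13 gray
      13→5: 5 is gray → back edge
Back edge closes the cycle 5 → 7 → 13 → 5; its vertices are {5, 7, 13}.

5, 7, 13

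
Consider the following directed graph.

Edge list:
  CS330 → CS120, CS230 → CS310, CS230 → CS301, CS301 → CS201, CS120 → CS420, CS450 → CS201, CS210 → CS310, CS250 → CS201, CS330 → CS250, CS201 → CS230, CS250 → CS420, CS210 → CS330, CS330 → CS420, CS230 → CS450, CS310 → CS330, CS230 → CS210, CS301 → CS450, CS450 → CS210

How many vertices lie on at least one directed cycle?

8

A vertex is on a directed cycle iff it belongs to a strongly connected component of size ≥ 2 (or has a self-loop).
The vertices on cycles are {CS201, CS210, CS230, CS250, CS301, CS310, CS330, CS450} — 8 in total.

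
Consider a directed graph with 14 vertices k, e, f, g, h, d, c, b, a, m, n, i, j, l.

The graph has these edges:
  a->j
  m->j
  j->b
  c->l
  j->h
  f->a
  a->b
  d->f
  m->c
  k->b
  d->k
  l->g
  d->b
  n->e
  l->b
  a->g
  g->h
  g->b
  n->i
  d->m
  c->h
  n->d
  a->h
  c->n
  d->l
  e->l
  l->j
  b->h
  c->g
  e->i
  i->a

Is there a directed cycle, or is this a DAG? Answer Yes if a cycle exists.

Yes

DFS with white/gray/black marking, starting from c:
c gray
  h gray
  h black
  n gray
    e gray
      i gray
        a gray
          b gray
            b→h: h black — skip
          b black
          j gray
            j→b: b black — skip
            j→h: h black — skip
          j black
          g gray
            g→b: b black — skip
            g→h: h black — skip
          g black
          a→h: h black — skip
        a black
      i black
      l gray
        l→b: b black — skip
        l→g: g black — skip
        l→j: j black — skip
      l black
    e black
    n→i: i black — skip
    d gray
      d→l: l black — skip
      f gray
        f→a: a black — skip
      f black
      m gray
        m→j: j black — skip
        m→c: c is gray → back edge
Back edge found, so a cycle exists: c → n → d → m → c.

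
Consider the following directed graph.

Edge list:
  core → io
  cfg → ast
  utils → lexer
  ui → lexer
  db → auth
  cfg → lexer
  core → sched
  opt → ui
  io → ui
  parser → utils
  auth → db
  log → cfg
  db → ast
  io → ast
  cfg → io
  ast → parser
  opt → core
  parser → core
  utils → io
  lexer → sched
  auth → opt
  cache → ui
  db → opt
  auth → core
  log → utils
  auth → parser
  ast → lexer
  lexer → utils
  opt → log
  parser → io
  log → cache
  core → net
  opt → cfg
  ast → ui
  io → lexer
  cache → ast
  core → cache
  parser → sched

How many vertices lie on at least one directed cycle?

10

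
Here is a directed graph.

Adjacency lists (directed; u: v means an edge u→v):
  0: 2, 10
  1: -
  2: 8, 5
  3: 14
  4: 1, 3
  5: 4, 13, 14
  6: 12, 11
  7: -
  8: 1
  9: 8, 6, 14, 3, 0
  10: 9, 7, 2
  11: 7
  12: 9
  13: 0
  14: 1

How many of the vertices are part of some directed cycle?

8

A vertex is on a directed cycle iff it belongs to a strongly connected component of size ≥ 2 (or has a self-loop).
The vertices on cycles are {0, 2, 5, 6, 9, 10, 12, 13} — 8 in total.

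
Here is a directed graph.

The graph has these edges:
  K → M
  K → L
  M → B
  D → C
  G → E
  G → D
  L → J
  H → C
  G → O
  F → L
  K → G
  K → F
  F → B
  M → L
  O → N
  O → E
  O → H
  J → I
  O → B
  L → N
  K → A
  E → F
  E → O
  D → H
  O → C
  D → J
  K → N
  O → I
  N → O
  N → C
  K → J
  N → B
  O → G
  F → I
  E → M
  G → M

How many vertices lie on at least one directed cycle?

7

A vertex is on a directed cycle iff it belongs to a strongly connected component of size ≥ 2 (or has a self-loop).
The vertices on cycles are {E, F, G, L, M, N, O} — 7 in total.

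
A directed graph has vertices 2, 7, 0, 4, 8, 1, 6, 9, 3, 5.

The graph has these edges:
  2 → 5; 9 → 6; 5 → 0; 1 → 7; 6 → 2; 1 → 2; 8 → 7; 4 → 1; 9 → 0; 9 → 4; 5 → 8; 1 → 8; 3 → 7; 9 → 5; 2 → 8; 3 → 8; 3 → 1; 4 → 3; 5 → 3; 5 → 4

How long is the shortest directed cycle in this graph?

4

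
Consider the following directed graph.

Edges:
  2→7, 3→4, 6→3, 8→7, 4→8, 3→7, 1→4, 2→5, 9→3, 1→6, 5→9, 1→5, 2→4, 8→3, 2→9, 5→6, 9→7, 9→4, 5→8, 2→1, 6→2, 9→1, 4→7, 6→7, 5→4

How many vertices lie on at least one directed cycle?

8

A vertex is on a directed cycle iff it belongs to a strongly connected component of size ≥ 2 (or has a self-loop).
The vertices on cycles are {1, 2, 3, 4, 5, 6, 8, 9} — 8 in total.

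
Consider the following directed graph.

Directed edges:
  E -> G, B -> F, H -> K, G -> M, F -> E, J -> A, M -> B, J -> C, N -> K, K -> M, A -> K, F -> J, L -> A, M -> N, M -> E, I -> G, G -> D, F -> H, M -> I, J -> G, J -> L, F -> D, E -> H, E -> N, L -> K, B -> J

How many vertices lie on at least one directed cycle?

12

A vertex is on a directed cycle iff it belongs to a strongly connected component of size ≥ 2 (or has a self-loop).
The vertices on cycles are {A, B, E, F, G, H, I, J, K, L, M, N} — 12 in total.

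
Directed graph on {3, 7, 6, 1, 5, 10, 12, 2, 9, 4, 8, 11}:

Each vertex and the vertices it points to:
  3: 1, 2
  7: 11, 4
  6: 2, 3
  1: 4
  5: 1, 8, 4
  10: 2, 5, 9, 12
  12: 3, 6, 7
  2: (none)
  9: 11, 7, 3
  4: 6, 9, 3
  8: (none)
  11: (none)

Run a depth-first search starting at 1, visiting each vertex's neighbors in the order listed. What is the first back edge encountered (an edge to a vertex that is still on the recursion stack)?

3->1

DFS from 1 (visiting each vertex's neighbors in the order listed); mark gray on enter, black on exit:
1 gray
  4 gray
    6 gray
      2 gray
      2 black
      3 gray
        3→1: 1 is gray → back edge
First back edge: 3 → 1.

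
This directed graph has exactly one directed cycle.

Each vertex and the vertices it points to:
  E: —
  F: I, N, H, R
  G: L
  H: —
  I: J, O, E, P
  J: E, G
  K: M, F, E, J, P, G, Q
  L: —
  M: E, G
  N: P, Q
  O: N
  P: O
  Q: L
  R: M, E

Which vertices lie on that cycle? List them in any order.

N, O, P

DFS with gray/black marking from N:
N gray
  P gray
    O gray
      O→N: N is gray → back edge
Back edge closes the cycle N → P → O → N; its vertices are {N, O, P}.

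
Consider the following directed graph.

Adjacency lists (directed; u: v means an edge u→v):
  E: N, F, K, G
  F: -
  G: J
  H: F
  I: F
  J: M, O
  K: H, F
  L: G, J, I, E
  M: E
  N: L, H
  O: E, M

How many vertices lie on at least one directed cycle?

7

A vertex is on a directed cycle iff it belongs to a strongly connected component of size ≥ 2 (or has a self-loop).
The vertices on cycles are {E, G, J, L, M, N, O} — 7 in total.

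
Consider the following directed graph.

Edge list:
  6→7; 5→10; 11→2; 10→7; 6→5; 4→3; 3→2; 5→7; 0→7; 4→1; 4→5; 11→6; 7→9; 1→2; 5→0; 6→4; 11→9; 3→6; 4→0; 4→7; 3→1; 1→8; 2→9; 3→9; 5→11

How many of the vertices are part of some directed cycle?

A vertex is on a directed cycle iff it belongs to a strongly connected component of size ≥ 2 (or has a self-loop).
The vertices on cycles are {3, 4, 5, 6, 11} — 5 in total.

5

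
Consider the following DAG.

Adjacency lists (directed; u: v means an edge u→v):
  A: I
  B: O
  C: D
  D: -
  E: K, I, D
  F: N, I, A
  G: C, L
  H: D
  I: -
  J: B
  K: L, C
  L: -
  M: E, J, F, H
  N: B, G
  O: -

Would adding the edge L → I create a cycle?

Adding L→I creates a cycle iff I can already reach L.
Explore from I: no path reaches L. The graph stays acyclic.

No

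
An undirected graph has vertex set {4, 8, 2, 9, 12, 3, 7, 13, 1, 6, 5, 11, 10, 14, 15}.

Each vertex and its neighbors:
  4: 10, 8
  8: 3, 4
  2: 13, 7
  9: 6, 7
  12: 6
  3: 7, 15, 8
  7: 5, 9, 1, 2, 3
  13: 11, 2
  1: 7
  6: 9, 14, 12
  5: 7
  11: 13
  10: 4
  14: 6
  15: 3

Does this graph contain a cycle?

DFS, tracking each vertex's parent; an edge to a visited non-parent vertex closes a cycle.
Start from 5:
visit 5 (parent –)
  visit 7 (parent 5)
    7–5: parent, skip
    visit 9 (parent 7)
      visit 6 (parent 9)
        6–9: parent, skip
        visit 14 (parent 6)
          14–6: parent, skip
        visit 12 (parent 6)
          12–6: parent, skip
      9–7: parent, skip
    visit 1 (parent 7)
      1–7: parent, skip
    visit 2 (parent 7)
      visit 13 (parent 2)
        visit 11 (parent 13)
          11–13: parent, skip
        13–2: parent, skip
      2–7: parent, skip
    visit 3 (parent 7)
      3–7: parent, skip
      visit 15 (parent 3)
        15–3: parent, skip
      visit 8 (parent 3)
        8–3: parent, skip
        visit 4 (parent 8)
          visit 10 (parent 4)
            10–4: parent, skip
          4–8: parent, skip
No non-parent visited neighbor found — the graph is a forest.

No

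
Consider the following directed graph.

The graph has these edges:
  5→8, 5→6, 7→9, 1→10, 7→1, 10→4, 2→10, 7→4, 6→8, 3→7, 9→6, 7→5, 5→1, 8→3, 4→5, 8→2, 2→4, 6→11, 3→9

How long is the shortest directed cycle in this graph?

For each vertex v, BFS finds the shortest path from v back to v.
The shortest such closed walk is 3 → 7 → 5 → 8 → 3, length 4.

4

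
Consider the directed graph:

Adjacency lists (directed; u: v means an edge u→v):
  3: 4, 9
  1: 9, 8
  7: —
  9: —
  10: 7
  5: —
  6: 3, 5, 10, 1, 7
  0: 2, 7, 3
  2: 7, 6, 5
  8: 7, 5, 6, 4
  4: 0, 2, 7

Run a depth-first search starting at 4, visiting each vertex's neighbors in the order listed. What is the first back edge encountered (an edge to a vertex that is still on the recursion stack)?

3->4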